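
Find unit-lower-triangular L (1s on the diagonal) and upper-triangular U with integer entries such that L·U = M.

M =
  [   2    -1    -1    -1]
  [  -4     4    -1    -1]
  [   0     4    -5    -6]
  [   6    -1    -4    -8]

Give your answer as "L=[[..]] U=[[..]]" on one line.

  row1 -= -2·row0 → [0,2,-3,-3]
  row2 -= 0·row0 → [0,4,-5,-6]
  row3 -= 3·row0 → [0,2,-1,-5]
  row2 -= 2·row1 → [0,0,1,0]
  row3 -= 1·row1 → [0,0,2,-2]
  row3 -= 2·row2 → [0,0,0,-2]

L=[[1,0,0,0],[-2,1,0,0],[0,2,1,0],[3,1,2,1]] U=[[2,-1,-1,-1],[0,2,-3,-3],[0,0,1,0],[0,0,0,-2]]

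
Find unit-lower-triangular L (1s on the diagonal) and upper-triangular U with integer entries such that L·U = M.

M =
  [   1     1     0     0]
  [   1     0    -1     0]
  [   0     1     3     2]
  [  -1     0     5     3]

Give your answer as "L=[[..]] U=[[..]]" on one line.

  row1 -= 1·row0 → [0,-1,-1,0]
  row2 -= 0·row0 → [0,1,3,2]
  row3 -= -1·row0 → [0,1,5,3]
  row2 -= -1·row1 → [0,0,2,2]
  row3 -= -1·row1 → [0,0,4,3]
  row3 -= 2·row2 → [0,0,0,-1]

L=[[1,0,0,0],[1,1,0,0],[0,-1,1,0],[-1,-1,2,1]] U=[[1,1,0,0],[0,-1,-1,0],[0,0,2,2],[0,0,0,-1]]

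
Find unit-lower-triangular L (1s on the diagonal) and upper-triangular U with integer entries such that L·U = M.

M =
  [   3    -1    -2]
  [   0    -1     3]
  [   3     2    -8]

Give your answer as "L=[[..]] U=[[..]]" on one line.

L=[[1,0,0],[0,1,0],[1,-3,1]] U=[[3,-1,-2],[0,-1,3],[0,0,3]]

  R1 -= 0·R0 → [0,-1,3]
  R2 -= 1·R0 → [0,3,-6]
  R2 -= -3·R1 → [0,0,3]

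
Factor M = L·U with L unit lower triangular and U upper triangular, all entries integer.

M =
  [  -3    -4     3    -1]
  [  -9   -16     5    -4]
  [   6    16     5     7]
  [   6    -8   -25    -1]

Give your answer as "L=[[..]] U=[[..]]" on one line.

  row1 -= 3·row0 → [0,-4,-4,-1]
  row2 -= -2·row0 → [0,8,11,5]
  row3 -= -2·row0 → [0,-16,-19,-3]
  row2 -= -2·row1 → [0,0,3,3]
  row3 -= 4·row1 → [0,0,-3,1]
  row3 -= -1·row2 → [0,0,0,4]

L=[[1,0,0,0],[3,1,0,0],[-2,-2,1,0],[-2,4,-1,1]] U=[[-3,-4,3,-1],[0,-4,-4,-1],[0,0,3,3],[0,0,0,4]]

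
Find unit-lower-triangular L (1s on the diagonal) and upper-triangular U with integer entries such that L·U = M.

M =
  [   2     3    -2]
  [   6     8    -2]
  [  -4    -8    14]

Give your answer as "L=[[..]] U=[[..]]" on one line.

L=[[1,0,0],[3,1,0],[-2,2,1]] U=[[2,3,-2],[0,-1,4],[0,0,2]]

  row1 -= 3·row0 → [0,-1,4]
  row2 -= -2·row0 → [0,-2,10]
  row2 -= 2·row1 → [0,0,2]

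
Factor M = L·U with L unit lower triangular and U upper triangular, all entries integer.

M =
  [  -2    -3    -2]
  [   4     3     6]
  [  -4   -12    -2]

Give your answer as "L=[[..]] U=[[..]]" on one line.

  r1 -= -2·r0 → [0,-3,2]
  r2 -= 2·r0 → [0,-6,2]
  r2 -= 2·r1 → [0,0,-2]

L=[[1,0,0],[-2,1,0],[2,2,1]] U=[[-2,-3,-2],[0,-3,2],[0,0,-2]]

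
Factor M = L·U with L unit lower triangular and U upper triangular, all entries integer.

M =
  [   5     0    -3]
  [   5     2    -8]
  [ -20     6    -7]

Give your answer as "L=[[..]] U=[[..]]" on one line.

L=[[1,0,0],[1,1,0],[-4,3,1]] U=[[5,0,-3],[0,2,-5],[0,0,-4]]

  R1 -= 1·R0 → [0,2,-5]
  R2 -= -4·R0 → [0,6,-19]
  R2 -= 3·R1 → [0,0,-4]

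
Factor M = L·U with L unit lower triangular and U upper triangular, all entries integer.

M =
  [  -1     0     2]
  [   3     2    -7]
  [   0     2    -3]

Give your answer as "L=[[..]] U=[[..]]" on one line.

  r1 -= -3·r0 → [0,2,-1]
  r2 -= 0·r0 → [0,2,-3]
  r2 -= 1·r1 → [0,0,-2]

L=[[1,0,0],[-3,1,0],[0,1,1]] U=[[-1,0,2],[0,2,-1],[0,0,-2]]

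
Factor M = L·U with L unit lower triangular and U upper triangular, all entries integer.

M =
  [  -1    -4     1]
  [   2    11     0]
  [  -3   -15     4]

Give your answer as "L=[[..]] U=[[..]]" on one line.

L=[[1,0,0],[-2,1,0],[3,-1,1]] U=[[-1,-4,1],[0,3,2],[0,0,3]]

  row1 -= -2·row0 → [0,3,2]
  row2 -= 3·row0 → [0,-3,1]
  row2 -= -1·row1 → [0,0,3]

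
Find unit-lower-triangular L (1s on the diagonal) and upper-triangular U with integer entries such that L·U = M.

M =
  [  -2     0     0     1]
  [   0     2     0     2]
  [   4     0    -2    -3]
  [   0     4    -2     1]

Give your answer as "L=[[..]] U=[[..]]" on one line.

  R1 -= 0·R0 → [0,2,0,2]
  R2 -= -2·R0 → [0,0,-2,-1]
  R3 -= 0·R0 → [0,4,-2,1]
  R2 -= 0·R1 → [0,0,-2,-1]
  R3 -= 2·R1 → [0,0,-2,-3]
  R3 -= 1·R2 → [0,0,0,-2]

L=[[1,0,0,0],[0,1,0,0],[-2,0,1,0],[0,2,1,1]] U=[[-2,0,0,1],[0,2,0,2],[0,0,-2,-1],[0,0,0,-2]]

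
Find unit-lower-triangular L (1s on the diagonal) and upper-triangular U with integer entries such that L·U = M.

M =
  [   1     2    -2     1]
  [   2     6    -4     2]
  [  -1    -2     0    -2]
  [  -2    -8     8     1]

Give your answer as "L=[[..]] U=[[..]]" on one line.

L=[[1,0,0,0],[2,1,0,0],[-1,0,1,0],[-2,-2,-2,1]] U=[[1,2,-2,1],[0,2,0,0],[0,0,-2,-1],[0,0,0,1]]

  row1 -= 2·row0 → [0,2,0,0]
  row2 -= -1·row0 → [0,0,-2,-1]
  row3 -= -2·row0 → [0,-4,4,3]
  row2 -= 0·row1 → [0,0,-2,-1]
  row3 -= -2·row1 → [0,0,4,3]
  row3 -= -2·row2 → [0,0,0,1]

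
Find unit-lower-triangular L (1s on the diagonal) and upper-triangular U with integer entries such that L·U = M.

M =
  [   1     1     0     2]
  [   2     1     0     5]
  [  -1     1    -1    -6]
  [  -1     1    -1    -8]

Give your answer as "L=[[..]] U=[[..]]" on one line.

L=[[1,0,0,0],[2,1,0,0],[-1,-2,1,0],[-1,-2,1,1]] U=[[1,1,0,2],[0,-1,0,1],[0,0,-1,-2],[0,0,0,-2]]

  r1 -= 2·r0 → [0,-1,0,1]
  r2 -= -1·r0 → [0,2,-1,-4]
  r3 -= -1·r0 → [0,2,-1,-6]
  r2 -= -2·r1 → [0,0,-1,-2]
  r3 -= -2·r1 → [0,0,-1,-4]
  r3 -= 1·r2 → [0,0,0,-2]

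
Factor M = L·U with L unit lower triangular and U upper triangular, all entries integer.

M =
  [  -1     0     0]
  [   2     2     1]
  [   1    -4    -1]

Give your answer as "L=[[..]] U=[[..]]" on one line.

  R1 -= -2·R0 → [0,2,1]
  R2 -= -1·R0 → [0,-4,-1]
  R2 -= -2·R1 → [0,0,1]

L=[[1,0,0],[-2,1,0],[-1,-2,1]] U=[[-1,0,0],[0,2,1],[0,0,1]]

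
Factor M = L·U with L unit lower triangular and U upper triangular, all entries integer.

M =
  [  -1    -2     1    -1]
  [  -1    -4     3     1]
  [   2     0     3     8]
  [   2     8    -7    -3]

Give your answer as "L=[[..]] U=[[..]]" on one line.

L=[[1,0,0,0],[1,1,0,0],[-2,2,1,0],[-2,-2,-1,1]] U=[[-1,-2,1,-1],[0,-2,2,2],[0,0,1,2],[0,0,0,1]]

  R1 -= 1·R0 → [0,-2,2,2]
  R2 -= -2·R0 → [0,-4,5,6]
  R3 -= -2·R0 → [0,4,-5,-5]
  R2 -= 2·R1 → [0,0,1,2]
  R3 -= -2·R1 → [0,0,-1,-1]
  R3 -= -1·R2 → [0,0,0,1]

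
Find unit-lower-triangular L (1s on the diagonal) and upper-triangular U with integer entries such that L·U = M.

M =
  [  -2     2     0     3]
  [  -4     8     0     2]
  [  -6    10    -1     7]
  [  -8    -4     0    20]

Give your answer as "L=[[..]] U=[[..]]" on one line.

  R1 -= 2·R0 → [0,4,0,-4]
  R2 -= 3·R0 → [0,4,-1,-2]
  R3 -= 4·R0 → [0,-12,0,8]
  R2 -= 1·R1 → [0,0,-1,2]
  R3 -= -3·R1 → [0,0,0,-4]
  R3 -= 0·R2 → [0,0,0,-4]

L=[[1,0,0,0],[2,1,0,0],[3,1,1,0],[4,-3,0,1]] U=[[-2,2,0,3],[0,4,0,-4],[0,0,-1,2],[0,0,0,-4]]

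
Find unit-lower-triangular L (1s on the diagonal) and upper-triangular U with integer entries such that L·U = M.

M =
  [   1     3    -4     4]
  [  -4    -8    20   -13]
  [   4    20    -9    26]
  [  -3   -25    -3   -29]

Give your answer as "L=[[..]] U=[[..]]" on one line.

L=[[1,0,0,0],[-4,1,0,0],[4,2,1,0],[-3,-4,-1,1]] U=[[1,3,-4,4],[0,4,4,3],[0,0,-1,4],[0,0,0,-1]]

  R1 -= -4·R0 → [0,4,4,3]
  R2 -= 4·R0 → [0,8,7,10]
  R3 -= -3·R0 → [0,-16,-15,-17]
  R2 -= 2·R1 → [0,0,-1,4]
  R3 -= -4·R1 → [0,0,1,-5]
  R3 -= -1·R2 → [0,0,0,-1]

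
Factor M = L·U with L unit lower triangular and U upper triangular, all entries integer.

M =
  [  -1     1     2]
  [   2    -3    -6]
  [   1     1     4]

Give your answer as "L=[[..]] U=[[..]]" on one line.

  r1 -= -2·r0 → [0,-1,-2]
  r2 -= -1·r0 → [0,2,6]
  r2 -= -2·r1 → [0,0,2]

L=[[1,0,0],[-2,1,0],[-1,-2,1]] U=[[-1,1,2],[0,-1,-2],[0,0,2]]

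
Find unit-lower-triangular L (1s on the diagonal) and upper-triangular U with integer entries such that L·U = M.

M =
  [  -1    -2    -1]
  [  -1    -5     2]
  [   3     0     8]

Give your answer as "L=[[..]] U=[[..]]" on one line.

L=[[1,0,0],[1,1,0],[-3,2,1]] U=[[-1,-2,-1],[0,-3,3],[0,0,-1]]

  r1 -= 1·r0 → [0,-3,3]
  r2 -= -3·r0 → [0,-6,5]
  r2 -= 2·r1 → [0,0,-1]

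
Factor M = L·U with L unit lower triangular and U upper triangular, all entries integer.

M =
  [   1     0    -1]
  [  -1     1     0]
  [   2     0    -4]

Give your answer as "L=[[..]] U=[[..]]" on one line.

  row1 -= -1·row0 → [0,1,-1]
  row2 -= 2·row0 → [0,0,-2]
  row2 -= 0·row1 → [0,0,-2]

L=[[1,0,0],[-1,1,0],[2,0,1]] U=[[1,0,-1],[0,1,-1],[0,0,-2]]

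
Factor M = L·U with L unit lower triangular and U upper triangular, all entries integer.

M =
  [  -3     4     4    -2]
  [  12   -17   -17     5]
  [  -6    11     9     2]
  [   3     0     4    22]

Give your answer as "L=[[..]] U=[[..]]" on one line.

  R1 -= -4·R0 → [0,-1,-1,-3]
  R2 -= 2·R0 → [0,3,1,6]
  R3 -= -1·R0 → [0,4,8,20]
  R2 -= -3·R1 → [0,0,-2,-3]
  R3 -= -4·R1 → [0,0,4,8]
  R3 -= -2·R2 → [0,0,0,2]

L=[[1,0,0,0],[-4,1,0,0],[2,-3,1,0],[-1,-4,-2,1]] U=[[-3,4,4,-2],[0,-1,-1,-3],[0,0,-2,-3],[0,0,0,2]]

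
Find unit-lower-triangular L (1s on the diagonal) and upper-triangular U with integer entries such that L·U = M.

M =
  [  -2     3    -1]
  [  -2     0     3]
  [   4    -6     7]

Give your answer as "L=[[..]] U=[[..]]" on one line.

L=[[1,0,0],[1,1,0],[-2,0,1]] U=[[-2,3,-1],[0,-3,4],[0,0,5]]

  R1 -= 1·R0 → [0,-3,4]
  R2 -= -2·R0 → [0,0,5]
  R2 -= 0·R1 → [0,0,5]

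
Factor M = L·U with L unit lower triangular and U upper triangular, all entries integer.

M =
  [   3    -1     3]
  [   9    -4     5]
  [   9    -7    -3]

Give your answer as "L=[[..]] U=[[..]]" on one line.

  R1 -= 3·R0 → [0,-1,-4]
  R2 -= 3·R0 → [0,-4,-12]
  R2 -= 4·R1 → [0,0,4]

L=[[1,0,0],[3,1,0],[3,4,1]] U=[[3,-1,3],[0,-1,-4],[0,0,4]]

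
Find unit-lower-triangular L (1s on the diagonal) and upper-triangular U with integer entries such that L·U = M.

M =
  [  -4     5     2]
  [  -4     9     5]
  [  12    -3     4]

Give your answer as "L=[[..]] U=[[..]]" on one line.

L=[[1,0,0],[1,1,0],[-3,3,1]] U=[[-4,5,2],[0,4,3],[0,0,1]]

  row1 -= 1·row0 → [0,4,3]
  row2 -= -3·row0 → [0,12,10]
  row2 -= 3·row1 → [0,0,1]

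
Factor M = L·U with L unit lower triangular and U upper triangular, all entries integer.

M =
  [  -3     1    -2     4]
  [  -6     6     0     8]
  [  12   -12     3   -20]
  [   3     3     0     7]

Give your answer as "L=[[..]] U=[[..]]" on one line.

  row1 -= 2·row0 → [0,4,4,0]
  row2 -= -4·row0 → [0,-8,-5,-4]
  row3 -= -1·row0 → [0,4,-2,11]
  row2 -= -2·row1 → [0,0,3,-4]
  row3 -= 1·row1 → [0,0,-6,11]
  row3 -= -2·row2 → [0,0,0,3]

L=[[1,0,0,0],[2,1,0,0],[-4,-2,1,0],[-1,1,-2,1]] U=[[-3,1,-2,4],[0,4,4,0],[0,0,3,-4],[0,0,0,3]]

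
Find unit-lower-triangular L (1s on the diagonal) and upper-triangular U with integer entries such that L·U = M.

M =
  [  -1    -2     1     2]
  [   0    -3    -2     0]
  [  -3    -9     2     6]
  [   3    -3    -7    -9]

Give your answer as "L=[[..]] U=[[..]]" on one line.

  row1 -= 0·row0 → [0,-3,-2,0]
  row2 -= 3·row0 → [0,-3,-1,0]
  row3 -= -3·row0 → [0,-9,-4,-3]
  row2 -= 1·row1 → [0,0,1,0]
  row3 -= 3·row1 → [0,0,2,-3]
  row3 -= 2·row2 → [0,0,0,-3]

L=[[1,0,0,0],[0,1,0,0],[3,1,1,0],[-3,3,2,1]] U=[[-1,-2,1,2],[0,-3,-2,0],[0,0,1,0],[0,0,0,-3]]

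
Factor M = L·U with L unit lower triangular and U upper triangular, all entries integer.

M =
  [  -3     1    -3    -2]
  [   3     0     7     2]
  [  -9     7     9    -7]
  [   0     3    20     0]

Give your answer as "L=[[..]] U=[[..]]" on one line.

  row1 -= -1·row0 → [0,1,4,0]
  row2 -= 3·row0 → [0,4,18,-1]
  row3 -= 0·row0 → [0,3,20,0]
  row2 -= 4·row1 → [0,0,2,-1]
  row3 -= 3·row1 → [0,0,8,0]
  row3 -= 4·row2 → [0,0,0,4]

L=[[1,0,0,0],[-1,1,0,0],[3,4,1,0],[0,3,4,1]] U=[[-3,1,-3,-2],[0,1,4,0],[0,0,2,-1],[0,0,0,4]]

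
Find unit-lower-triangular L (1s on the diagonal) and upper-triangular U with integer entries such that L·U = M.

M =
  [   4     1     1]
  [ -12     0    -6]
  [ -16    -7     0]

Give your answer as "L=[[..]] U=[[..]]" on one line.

L=[[1,0,0],[-3,1,0],[-4,-1,1]] U=[[4,1,1],[0,3,-3],[0,0,1]]

  R1 -= -3·R0 → [0,3,-3]
  R2 -= -4·R0 → [0,-3,4]
  R2 -= -1·R1 → [0,0,1]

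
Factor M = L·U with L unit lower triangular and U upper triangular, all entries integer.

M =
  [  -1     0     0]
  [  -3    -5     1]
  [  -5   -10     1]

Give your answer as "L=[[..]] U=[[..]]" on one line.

  row1 -= 3·row0 → [0,-5,1]
  row2 -= 5·row0 → [0,-10,1]
  row2 -= 2·row1 → [0,0,-1]

L=[[1,0,0],[3,1,0],[5,2,1]] U=[[-1,0,0],[0,-5,1],[0,0,-1]]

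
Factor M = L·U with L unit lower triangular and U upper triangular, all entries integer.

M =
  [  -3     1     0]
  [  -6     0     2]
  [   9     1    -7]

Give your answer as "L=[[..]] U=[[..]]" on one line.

L=[[1,0,0],[2,1,0],[-3,-2,1]] U=[[-3,1,0],[0,-2,2],[0,0,-3]]

  row1 -= 2·row0 → [0,-2,2]
  row2 -= -3·row0 → [0,4,-7]
  row2 -= -2·row1 → [0,0,-3]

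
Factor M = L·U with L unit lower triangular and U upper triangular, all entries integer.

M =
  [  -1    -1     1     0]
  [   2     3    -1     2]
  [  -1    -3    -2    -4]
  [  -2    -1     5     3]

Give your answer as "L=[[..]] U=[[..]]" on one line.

  row1 -= -2·row0 → [0,1,1,2]
  row2 -= 1·row0 → [0,-2,-3,-4]
  row3 -= 2·row0 → [0,1,3,3]
  row2 -= -2·row1 → [0,0,-1,0]
  row3 -= 1·row1 → [0,0,2,1]
  row3 -= -2·row2 → [0,0,0,1]

L=[[1,0,0,0],[-2,1,0,0],[1,-2,1,0],[2,1,-2,1]] U=[[-1,-1,1,0],[0,1,1,2],[0,0,-1,0],[0,0,0,1]]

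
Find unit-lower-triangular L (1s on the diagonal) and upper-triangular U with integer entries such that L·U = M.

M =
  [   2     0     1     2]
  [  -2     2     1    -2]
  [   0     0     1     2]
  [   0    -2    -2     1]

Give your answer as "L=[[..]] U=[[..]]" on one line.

L=[[1,0,0,0],[-1,1,0,0],[0,0,1,0],[0,-1,0,1]] U=[[2,0,1,2],[0,2,2,0],[0,0,1,2],[0,0,0,1]]

  r1 -= -1·r0 → [0,2,2,0]
  r2 -= 0·r0 → [0,0,1,2]
  r3 -= 0·r0 → [0,-2,-2,1]
  r2 -= 0·r1 → [0,0,1,2]
  r3 -= -1·r1 → [0,0,0,1]
  r3 -= 0·r2 → [0,0,0,1]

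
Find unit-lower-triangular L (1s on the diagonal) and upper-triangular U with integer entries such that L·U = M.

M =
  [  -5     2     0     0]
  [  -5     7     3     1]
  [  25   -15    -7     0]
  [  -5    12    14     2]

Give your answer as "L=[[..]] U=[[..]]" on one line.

  R1 -= 1·R0 → [0,5,3,1]
  R2 -= -5·R0 → [0,-5,-7,0]
  R3 -= 1·R0 → [0,10,14,2]
  R2 -= -1·R1 → [0,0,-4,1]
  R3 -= 2·R1 → [0,0,8,0]
  R3 -= -2·R2 → [0,0,0,2]

L=[[1,0,0,0],[1,1,0,0],[-5,-1,1,0],[1,2,-2,1]] U=[[-5,2,0,0],[0,5,3,1],[0,0,-4,1],[0,0,0,2]]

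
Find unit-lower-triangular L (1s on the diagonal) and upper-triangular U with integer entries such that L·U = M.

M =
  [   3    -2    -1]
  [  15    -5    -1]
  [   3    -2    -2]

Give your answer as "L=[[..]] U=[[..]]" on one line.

L=[[1,0,0],[5,1,0],[1,0,1]] U=[[3,-2,-1],[0,5,4],[0,0,-1]]

  row1 -= 5·row0 → [0,5,4]
  row2 -= 1·row0 → [0,0,-1]
  row2 -= 0·row1 → [0,0,-1]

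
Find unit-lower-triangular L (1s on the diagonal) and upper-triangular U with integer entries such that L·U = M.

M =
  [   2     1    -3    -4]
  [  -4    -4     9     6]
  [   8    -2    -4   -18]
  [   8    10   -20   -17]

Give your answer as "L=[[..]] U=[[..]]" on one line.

  row1 -= -2·row0 → [0,-2,3,-2]
  row2 -= 4·row0 → [0,-6,8,-2]
  row3 -= 4·row0 → [0,6,-8,-1]
  row2 -= 3·row1 → [0,0,-1,4]
  row3 -= -3·row1 → [0,0,1,-7]
  row3 -= -1·row2 → [0,0,0,-3]

L=[[1,0,0,0],[-2,1,0,0],[4,3,1,0],[4,-3,-1,1]] U=[[2,1,-3,-4],[0,-2,3,-2],[0,0,-1,4],[0,0,0,-3]]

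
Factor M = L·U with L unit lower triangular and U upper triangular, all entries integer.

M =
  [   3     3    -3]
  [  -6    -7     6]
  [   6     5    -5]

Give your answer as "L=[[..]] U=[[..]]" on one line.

L=[[1,0,0],[-2,1,0],[2,1,1]] U=[[3,3,-3],[0,-1,0],[0,0,1]]

  R1 -= -2·R0 → [0,-1,0]
  R2 -= 2·R0 → [0,-1,1]
  R2 -= 1·R1 → [0,0,1]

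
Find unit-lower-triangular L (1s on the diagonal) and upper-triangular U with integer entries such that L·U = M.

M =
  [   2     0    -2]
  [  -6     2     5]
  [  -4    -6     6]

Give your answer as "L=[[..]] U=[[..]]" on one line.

L=[[1,0,0],[-3,1,0],[-2,-3,1]] U=[[2,0,-2],[0,2,-1],[0,0,-1]]

  r1 -= -3·r0 → [0,2,-1]
  r2 -= -2·r0 → [0,-6,2]
  r2 -= -3·r1 → [0,0,-1]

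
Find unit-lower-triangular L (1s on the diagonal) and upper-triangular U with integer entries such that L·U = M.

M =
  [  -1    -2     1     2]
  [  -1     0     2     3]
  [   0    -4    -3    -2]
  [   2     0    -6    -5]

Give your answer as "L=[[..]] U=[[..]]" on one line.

  R1 -= 1·R0 → [0,2,1,1]
  R2 -= 0·R0 → [0,-4,-3,-2]
  R3 -= -2·R0 → [0,-4,-4,-1]
  R2 -= -2·R1 → [0,0,-1,0]
  R3 -= -2·R1 → [0,0,-2,1]
  R3 -= 2·R2 → [0,0,0,1]

L=[[1,0,0,0],[1,1,0,0],[0,-2,1,0],[-2,-2,2,1]] U=[[-1,-2,1,2],[0,2,1,1],[0,0,-1,0],[0,0,0,1]]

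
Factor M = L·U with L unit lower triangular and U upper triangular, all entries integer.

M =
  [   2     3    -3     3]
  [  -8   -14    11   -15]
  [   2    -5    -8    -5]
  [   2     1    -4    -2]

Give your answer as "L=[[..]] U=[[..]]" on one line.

L=[[1,0,0,0],[-4,1,0,0],[1,4,1,0],[1,1,0,1]] U=[[2,3,-3,3],[0,-2,-1,-3],[0,0,-1,4],[0,0,0,-2]]

  row1 -= -4·row0 → [0,-2,-1,-3]
  row2 -= 1·row0 → [0,-8,-5,-8]
  row3 -= 1·row0 → [0,-2,-1,-5]
  row2 -= 4·row1 → [0,0,-1,4]
  row3 -= 1·row1 → [0,0,0,-2]
  row3 -= 0·row2 → [0,0,0,-2]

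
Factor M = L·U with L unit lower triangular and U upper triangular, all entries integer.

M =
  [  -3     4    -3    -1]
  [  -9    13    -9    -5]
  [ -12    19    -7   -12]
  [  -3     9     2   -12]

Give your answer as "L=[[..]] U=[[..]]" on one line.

L=[[1,0,0,0],[3,1,0,0],[4,3,1,0],[1,5,1,1]] U=[[-3,4,-3,-1],[0,1,0,-2],[0,0,5,-2],[0,0,0,1]]

  r1 -= 3·r0 → [0,1,0,-2]
  r2 -= 4·r0 → [0,3,5,-8]
  r3 -= 1·r0 → [0,5,5,-11]
  r2 -= 3·r1 → [0,0,5,-2]
  r3 -= 5·r1 → [0,0,5,-1]
  r3 -= 1·r2 → [0,0,0,1]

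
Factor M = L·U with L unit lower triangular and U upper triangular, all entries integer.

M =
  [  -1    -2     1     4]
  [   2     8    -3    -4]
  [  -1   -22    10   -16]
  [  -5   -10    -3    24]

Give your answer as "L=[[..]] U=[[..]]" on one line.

  row1 -= -2·row0 → [0,4,-1,4]
  row2 -= 1·row0 → [0,-20,9,-20]
  row3 -= 5·row0 → [0,0,-8,4]
  row2 -= -5·row1 → [0,0,4,0]
  row3 -= 0·row1 → [0,0,-8,4]
  row3 -= -2·row2 → [0,0,0,4]

L=[[1,0,0,0],[-2,1,0,0],[1,-5,1,0],[5,0,-2,1]] U=[[-1,-2,1,4],[0,4,-1,4],[0,0,4,0],[0,0,0,4]]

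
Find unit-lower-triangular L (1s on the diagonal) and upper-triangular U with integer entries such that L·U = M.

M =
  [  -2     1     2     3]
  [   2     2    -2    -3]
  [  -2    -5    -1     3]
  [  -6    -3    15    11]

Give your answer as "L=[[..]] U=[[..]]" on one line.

L=[[1,0,0,0],[-1,1,0,0],[1,-2,1,0],[3,-2,-3,1]] U=[[-2,1,2,3],[0,3,0,0],[0,0,-3,0],[0,0,0,2]]

  row1 -= -1·row0 → [0,3,0,0]
  row2 -= 1·row0 → [0,-6,-3,0]
  row3 -= 3·row0 → [0,-6,9,2]
  row2 -= -2·row1 → [0,0,-3,0]
  row3 -= -2·row1 → [0,0,9,2]
  row3 -= -3·row2 → [0,0,0,2]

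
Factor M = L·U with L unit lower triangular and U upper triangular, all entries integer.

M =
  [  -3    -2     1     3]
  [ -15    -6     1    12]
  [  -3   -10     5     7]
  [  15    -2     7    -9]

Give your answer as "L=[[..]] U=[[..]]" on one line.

L=[[1,0,0,0],[5,1,0,0],[1,-2,1,0],[-5,-3,0,1]] U=[[-3,-2,1,3],[0,4,-4,-3],[0,0,-4,-2],[0,0,0,-3]]

  R1 -= 5·R0 → [0,4,-4,-3]
  R2 -= 1·R0 → [0,-8,4,4]
  R3 -= -5·R0 → [0,-12,12,6]
  R2 -= -2·R1 → [0,0,-4,-2]
  R3 -= -3·R1 → [0,0,0,-3]
  R3 -= 0·R2 → [0,0,0,-3]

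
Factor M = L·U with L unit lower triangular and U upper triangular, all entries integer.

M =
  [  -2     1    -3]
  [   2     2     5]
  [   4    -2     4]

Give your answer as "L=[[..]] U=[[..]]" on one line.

  r1 -= -1·r0 → [0,3,2]
  r2 -= -2·r0 → [0,0,-2]
  r2 -= 0·r1 → [0,0,-2]

L=[[1,0,0],[-1,1,0],[-2,0,1]] U=[[-2,1,-3],[0,3,2],[0,0,-2]]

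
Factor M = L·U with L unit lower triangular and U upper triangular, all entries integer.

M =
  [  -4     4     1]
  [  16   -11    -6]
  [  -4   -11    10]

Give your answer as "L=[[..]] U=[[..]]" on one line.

L=[[1,0,0],[-4,1,0],[1,-3,1]] U=[[-4,4,1],[0,5,-2],[0,0,3]]

  row1 -= -4·row0 → [0,5,-2]
  row2 -= 1·row0 → [0,-15,9]
  row2 -= -3·row1 → [0,0,3]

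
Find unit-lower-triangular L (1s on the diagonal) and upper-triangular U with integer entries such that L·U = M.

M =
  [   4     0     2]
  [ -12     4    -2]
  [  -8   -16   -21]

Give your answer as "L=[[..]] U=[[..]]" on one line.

  row1 -= -3·row0 → [0,4,4]
  row2 -= -2·row0 → [0,-16,-17]
  row2 -= -4·row1 → [0,0,-1]

L=[[1,0,0],[-3,1,0],[-2,-4,1]] U=[[4,0,2],[0,4,4],[0,0,-1]]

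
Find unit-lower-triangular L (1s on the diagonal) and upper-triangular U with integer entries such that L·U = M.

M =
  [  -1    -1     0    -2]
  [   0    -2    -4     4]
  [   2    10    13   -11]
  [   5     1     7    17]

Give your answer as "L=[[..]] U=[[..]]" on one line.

  R1 -= 0·R0 → [0,-2,-4,4]
  R2 -= -2·R0 → [0,8,13,-15]
  R3 -= -5·R0 → [0,-4,7,7]
  R2 -= -4·R1 → [0,0,-3,1]
  R3 -= 2·R1 → [0,0,15,-1]
  R3 -= -5·R2 → [0,0,0,4]

L=[[1,0,0,0],[0,1,0,0],[-2,-4,1,0],[-5,2,-5,1]] U=[[-1,-1,0,-2],[0,-2,-4,4],[0,0,-3,1],[0,0,0,4]]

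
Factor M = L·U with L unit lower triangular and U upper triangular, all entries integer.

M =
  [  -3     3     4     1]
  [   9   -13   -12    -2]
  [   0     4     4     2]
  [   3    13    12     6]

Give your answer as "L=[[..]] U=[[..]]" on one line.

  row1 -= -3·row0 → [0,-4,0,1]
  row2 -= 0·row0 → [0,4,4,2]
  row3 -= -1·row0 → [0,16,16,7]
  row2 -= -1·row1 → [0,0,4,3]
  row3 -= -4·row1 → [0,0,16,11]
  row3 -= 4·row2 → [0,0,0,-1]

L=[[1,0,0,0],[-3,1,0,0],[0,-1,1,0],[-1,-4,4,1]] U=[[-3,3,4,1],[0,-4,0,1],[0,0,4,3],[0,0,0,-1]]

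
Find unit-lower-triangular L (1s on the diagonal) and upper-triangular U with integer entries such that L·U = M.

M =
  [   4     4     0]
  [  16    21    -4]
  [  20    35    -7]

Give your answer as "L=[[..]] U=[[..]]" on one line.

  R1 -= 4·R0 → [0,5,-4]
  R2 -= 5·R0 → [0,15,-7]
  R2 -= 3·R1 → [0,0,5]

L=[[1,0,0],[4,1,0],[5,3,1]] U=[[4,4,0],[0,5,-4],[0,0,5]]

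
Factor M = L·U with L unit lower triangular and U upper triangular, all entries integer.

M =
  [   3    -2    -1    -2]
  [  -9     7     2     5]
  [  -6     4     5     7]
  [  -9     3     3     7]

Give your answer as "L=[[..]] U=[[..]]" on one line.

  row1 -= -3·row0 → [0,1,-1,-1]
  row2 -= -2·row0 → [0,0,3,3]
  row3 -= -3·row0 → [0,-3,0,1]
  row2 -= 0·row1 → [0,0,3,3]
  row3 -= -3·row1 → [0,0,-3,-2]
  row3 -= -1·row2 → [0,0,0,1]

L=[[1,0,0,0],[-3,1,0,0],[-2,0,1,0],[-3,-3,-1,1]] U=[[3,-2,-1,-2],[0,1,-1,-1],[0,0,3,3],[0,0,0,1]]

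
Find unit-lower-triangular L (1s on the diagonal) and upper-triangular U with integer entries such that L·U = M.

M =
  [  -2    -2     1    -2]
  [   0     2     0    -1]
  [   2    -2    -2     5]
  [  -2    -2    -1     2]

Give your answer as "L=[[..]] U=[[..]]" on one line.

L=[[1,0,0,0],[0,1,0,0],[-1,-2,1,0],[1,0,2,1]] U=[[-2,-2,1,-2],[0,2,0,-1],[0,0,-1,1],[0,0,0,2]]

  row1 -= 0·row0 → [0,2,0,-1]
  row2 -= -1·row0 → [0,-4,-1,3]
  row3 -= 1·row0 → [0,0,-2,4]
  row2 -= -2·row1 → [0,0,-1,1]
  row3 -= 0·row1 → [0,0,-2,4]
  row3 -= 2·row2 → [0,0,0,2]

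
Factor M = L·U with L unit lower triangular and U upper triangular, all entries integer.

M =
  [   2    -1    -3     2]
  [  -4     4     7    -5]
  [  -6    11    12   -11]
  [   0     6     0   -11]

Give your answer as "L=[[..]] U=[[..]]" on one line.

  R1 -= -2·R0 → [0,2,1,-1]
  R2 -= -3·R0 → [0,8,3,-5]
  R3 -= 0·R0 → [0,6,0,-11]
  R2 -= 4·R1 → [0,0,-1,-1]
  R3 -= 3·R1 → [0,0,-3,-8]
  R3 -= 3·R2 → [0,0,0,-5]

L=[[1,0,0,0],[-2,1,0,0],[-3,4,1,0],[0,3,3,1]] U=[[2,-1,-3,2],[0,2,1,-1],[0,0,-1,-1],[0,0,0,-5]]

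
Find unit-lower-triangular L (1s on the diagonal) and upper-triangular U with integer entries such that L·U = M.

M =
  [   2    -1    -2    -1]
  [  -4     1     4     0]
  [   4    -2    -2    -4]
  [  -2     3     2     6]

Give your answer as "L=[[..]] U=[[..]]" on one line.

  row1 -= -2·row0 → [0,-1,0,-2]
  row2 -= 2·row0 → [0,0,2,-2]
  row3 -= -1·row0 → [0,2,0,5]
  row2 -= 0·row1 → [0,0,2,-2]
  row3 -= -2·row1 → [0,0,0,1]
  row3 -= 0·row2 → [0,0,0,1]

L=[[1,0,0,0],[-2,1,0,0],[2,0,1,0],[-1,-2,0,1]] U=[[2,-1,-2,-1],[0,-1,0,-2],[0,0,2,-2],[0,0,0,1]]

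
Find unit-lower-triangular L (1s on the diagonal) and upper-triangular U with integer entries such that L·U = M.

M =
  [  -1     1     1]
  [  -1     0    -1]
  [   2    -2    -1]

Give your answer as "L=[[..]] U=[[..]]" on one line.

  row1 -= 1·row0 → [0,-1,-2]
  row2 -= -2·row0 → [0,0,1]
  row2 -= 0·row1 → [0,0,1]

L=[[1,0,0],[1,1,0],[-2,0,1]] U=[[-1,1,1],[0,-1,-2],[0,0,1]]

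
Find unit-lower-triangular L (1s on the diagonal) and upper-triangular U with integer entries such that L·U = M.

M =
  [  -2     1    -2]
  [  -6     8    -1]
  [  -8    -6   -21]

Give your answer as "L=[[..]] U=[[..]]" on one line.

  R1 -= 3·R0 → [0,5,5]
  R2 -= 4·R0 → [0,-10,-13]
  R2 -= -2·R1 → [0,0,-3]

L=[[1,0,0],[3,1,0],[4,-2,1]] U=[[-2,1,-2],[0,5,5],[0,0,-3]]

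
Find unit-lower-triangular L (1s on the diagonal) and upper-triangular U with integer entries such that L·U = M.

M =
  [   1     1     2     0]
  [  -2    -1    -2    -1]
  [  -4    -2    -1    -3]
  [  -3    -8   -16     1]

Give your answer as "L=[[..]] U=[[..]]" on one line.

L=[[1,0,0,0],[-2,1,0,0],[-4,2,1,0],[-3,-5,0,1]] U=[[1,1,2,0],[0,1,2,-1],[0,0,3,-1],[0,0,0,-4]]

  R1 -= -2·R0 → [0,1,2,-1]
  R2 -= -4·R0 → [0,2,7,-3]
  R3 -= -3·R0 → [0,-5,-10,1]
  R2 -= 2·R1 → [0,0,3,-1]
  R3 -= -5·R1 → [0,0,0,-4]
  R3 -= 0·R2 → [0,0,0,-4]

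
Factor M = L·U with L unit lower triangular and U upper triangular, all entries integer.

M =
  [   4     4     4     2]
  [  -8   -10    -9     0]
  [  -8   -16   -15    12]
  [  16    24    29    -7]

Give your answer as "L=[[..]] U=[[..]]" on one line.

  row1 -= -2·row0 → [0,-2,-1,4]
  row2 -= -2·row0 → [0,-8,-7,16]
  row3 -= 4·row0 → [0,8,13,-15]
  row2 -= 4·row1 → [0,0,-3,0]
  row3 -= -4·row1 → [0,0,9,1]
  row3 -= -3·row2 → [0,0,0,1]

L=[[1,0,0,0],[-2,1,0,0],[-2,4,1,0],[4,-4,-3,1]] U=[[4,4,4,2],[0,-2,-1,4],[0,0,-3,0],[0,0,0,1]]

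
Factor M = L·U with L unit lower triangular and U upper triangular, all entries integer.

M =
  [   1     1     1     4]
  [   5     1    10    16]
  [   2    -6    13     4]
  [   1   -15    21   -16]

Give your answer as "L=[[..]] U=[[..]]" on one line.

L=[[1,0,0,0],[5,1,0,0],[2,2,1,0],[1,4,0,1]] U=[[1,1,1,4],[0,-4,5,-4],[0,0,1,4],[0,0,0,-4]]

  R1 -= 5·R0 → [0,-4,5,-4]
  R2 -= 2·R0 → [0,-8,11,-4]
  R3 -= 1·R0 → [0,-16,20,-20]
  R2 -= 2·R1 → [0,0,1,4]
  R3 -= 4·R1 → [0,0,0,-4]
  R3 -= 0·R2 → [0,0,0,-4]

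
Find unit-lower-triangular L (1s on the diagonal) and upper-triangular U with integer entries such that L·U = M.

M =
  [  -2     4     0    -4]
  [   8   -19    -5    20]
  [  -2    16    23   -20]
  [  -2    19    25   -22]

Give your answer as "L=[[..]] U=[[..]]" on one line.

L=[[1,0,0,0],[-4,1,0,0],[1,-4,1,0],[1,-5,0,1]] U=[[-2,4,0,-4],[0,-3,-5,4],[0,0,3,0],[0,0,0,2]]

  R1 -= -4·R0 → [0,-3,-5,4]
  R2 -= 1·R0 → [0,12,23,-16]
  R3 -= 1·R0 → [0,15,25,-18]
  R2 -= -4·R1 → [0,0,3,0]
  R3 -= -5·R1 → [0,0,0,2]
  R3 -= 0·R2 → [0,0,0,2]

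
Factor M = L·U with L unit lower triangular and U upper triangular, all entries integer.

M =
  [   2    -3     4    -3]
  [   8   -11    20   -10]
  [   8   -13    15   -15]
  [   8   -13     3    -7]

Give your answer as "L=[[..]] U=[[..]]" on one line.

  r1 -= 4·r0 → [0,1,4,2]
  r2 -= 4·r0 → [0,-1,-1,-3]
  r3 -= 4·r0 → [0,-1,-13,5]
  r2 -= -1·r1 → [0,0,3,-1]
  r3 -= -1·r1 → [0,0,-9,7]
  r3 -= -3·r2 → [0,0,0,4]

L=[[1,0,0,0],[4,1,0,0],[4,-1,1,0],[4,-1,-3,1]] U=[[2,-3,4,-3],[0,1,4,2],[0,0,3,-1],[0,0,0,4]]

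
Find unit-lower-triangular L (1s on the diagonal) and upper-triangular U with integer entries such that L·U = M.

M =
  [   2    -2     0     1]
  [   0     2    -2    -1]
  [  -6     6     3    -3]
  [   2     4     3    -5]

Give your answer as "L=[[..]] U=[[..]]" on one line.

  R1 -= 0·R0 → [0,2,-2,-1]
  R2 -= -3·R0 → [0,0,3,0]
  R3 -= 1·R0 → [0,6,3,-6]
  R2 -= 0·R1 → [0,0,3,0]
  R3 -= 3·R1 → [0,0,9,-3]
  R3 -= 3·R2 → [0,0,0,-3]

L=[[1,0,0,0],[0,1,0,0],[-3,0,1,0],[1,3,3,1]] U=[[2,-2,0,1],[0,2,-2,-1],[0,0,3,0],[0,0,0,-3]]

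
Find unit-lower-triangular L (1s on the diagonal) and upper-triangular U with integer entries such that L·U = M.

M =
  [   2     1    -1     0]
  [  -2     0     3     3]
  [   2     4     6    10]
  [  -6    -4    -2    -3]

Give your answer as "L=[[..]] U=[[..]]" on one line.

L=[[1,0,0,0],[-1,1,0,0],[1,3,1,0],[-3,-1,-3,1]] U=[[2,1,-1,0],[0,1,2,3],[0,0,1,1],[0,0,0,3]]

  row1 -= -1·row0 → [0,1,2,3]
  row2 -= 1·row0 → [0,3,7,10]
  row3 -= -3·row0 → [0,-1,-5,-3]
  row2 -= 3·row1 → [0,0,1,1]
  row3 -= -1·row1 → [0,0,-3,0]
  row3 -= -3·row2 → [0,0,0,3]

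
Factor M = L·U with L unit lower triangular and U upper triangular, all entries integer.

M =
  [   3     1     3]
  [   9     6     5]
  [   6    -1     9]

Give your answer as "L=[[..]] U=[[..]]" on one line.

  r1 -= 3·r0 → [0,3,-4]
  r2 -= 2·r0 → [0,-3,3]
  r2 -= -1·r1 → [0,0,-1]

L=[[1,0,0],[3,1,0],[2,-1,1]] U=[[3,1,3],[0,3,-4],[0,0,-1]]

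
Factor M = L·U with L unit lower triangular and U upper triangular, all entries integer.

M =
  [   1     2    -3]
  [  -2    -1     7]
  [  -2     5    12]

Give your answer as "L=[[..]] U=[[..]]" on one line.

  row1 -= -2·row0 → [0,3,1]
  row2 -= -2·row0 → [0,9,6]
  row2 -= 3·row1 → [0,0,3]

L=[[1,0,0],[-2,1,0],[-2,3,1]] U=[[1,2,-3],[0,3,1],[0,0,3]]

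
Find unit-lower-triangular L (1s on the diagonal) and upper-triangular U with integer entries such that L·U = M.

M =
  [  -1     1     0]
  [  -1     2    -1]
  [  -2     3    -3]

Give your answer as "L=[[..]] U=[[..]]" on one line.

  r1 -= 1·r0 → [0,1,-1]
  r2 -= 2·r0 → [0,1,-3]
  r2 -= 1·r1 → [0,0,-2]

L=[[1,0,0],[1,1,0],[2,1,1]] U=[[-1,1,0],[0,1,-1],[0,0,-2]]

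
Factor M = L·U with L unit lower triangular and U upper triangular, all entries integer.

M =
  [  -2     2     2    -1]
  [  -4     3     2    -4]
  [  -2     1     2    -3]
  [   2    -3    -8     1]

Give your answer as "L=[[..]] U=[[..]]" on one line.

  R1 -= 2·R0 → [0,-1,-2,-2]
  R2 -= 1·R0 → [0,-1,0,-2]
  R3 -= -1·R0 → [0,-1,-6,0]
  R2 -= 1·R1 → [0,0,2,0]
  R3 -= 1·R1 → [0,0,-4,2]
  R3 -= -2·R2 → [0,0,0,2]

L=[[1,0,0,0],[2,1,0,0],[1,1,1,0],[-1,1,-2,1]] U=[[-2,2,2,-1],[0,-1,-2,-2],[0,0,2,0],[0,0,0,2]]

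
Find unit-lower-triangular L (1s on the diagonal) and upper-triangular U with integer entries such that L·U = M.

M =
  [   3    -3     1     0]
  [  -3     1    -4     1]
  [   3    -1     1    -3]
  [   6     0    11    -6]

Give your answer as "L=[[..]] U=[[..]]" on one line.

L=[[1,0,0,0],[-1,1,0,0],[1,-1,1,0],[2,-3,0,1]] U=[[3,-3,1,0],[0,-2,-3,1],[0,0,-3,-2],[0,0,0,-3]]

  R1 -= -1·R0 → [0,-2,-3,1]
  R2 -= 1·R0 → [0,2,0,-3]
  R3 -= 2·R0 → [0,6,9,-6]
  R2 -= -1·R1 → [0,0,-3,-2]
  R3 -= -3·R1 → [0,0,0,-3]
  R3 -= 0·R2 → [0,0,0,-3]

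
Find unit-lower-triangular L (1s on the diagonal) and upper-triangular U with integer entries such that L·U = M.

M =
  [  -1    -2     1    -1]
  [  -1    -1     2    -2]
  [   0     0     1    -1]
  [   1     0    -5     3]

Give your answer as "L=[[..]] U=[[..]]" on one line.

L=[[1,0,0,0],[1,1,0,0],[0,0,1,0],[-1,-2,-2,1]] U=[[-1,-2,1,-1],[0,1,1,-1],[0,0,1,-1],[0,0,0,-2]]

  row1 -= 1·row0 → [0,1,1,-1]
  row2 -= 0·row0 → [0,0,1,-1]
  row3 -= -1·row0 → [0,-2,-4,2]
  row2 -= 0·row1 → [0,0,1,-1]
  row3 -= -2·row1 → [0,0,-2,0]
  row3 -= -2·row2 → [0,0,0,-2]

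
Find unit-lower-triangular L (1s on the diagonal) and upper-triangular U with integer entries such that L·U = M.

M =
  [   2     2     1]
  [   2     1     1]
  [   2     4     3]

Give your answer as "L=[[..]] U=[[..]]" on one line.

L=[[1,0,0],[1,1,0],[1,-2,1]] U=[[2,2,1],[0,-1,0],[0,0,2]]

  row1 -= 1·row0 → [0,-1,0]
  row2 -= 1·row0 → [0,2,2]
  row2 -= -2·row1 → [0,0,2]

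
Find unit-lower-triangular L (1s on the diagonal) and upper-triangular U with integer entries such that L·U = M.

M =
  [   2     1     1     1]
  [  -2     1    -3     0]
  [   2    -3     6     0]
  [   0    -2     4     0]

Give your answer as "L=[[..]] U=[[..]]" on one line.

  row1 -= -1·row0 → [0,2,-2,1]
  row2 -= 1·row0 → [0,-4,5,-1]
  row3 -= 0·row0 → [0,-2,4,0]
  row2 -= -2·row1 → [0,0,1,1]
  row3 -= -1·row1 → [0,0,2,1]
  row3 -= 2·row2 → [0,0,0,-1]

L=[[1,0,0,0],[-1,1,0,0],[1,-2,1,0],[0,-1,2,1]] U=[[2,1,1,1],[0,2,-2,1],[0,0,1,1],[0,0,0,-1]]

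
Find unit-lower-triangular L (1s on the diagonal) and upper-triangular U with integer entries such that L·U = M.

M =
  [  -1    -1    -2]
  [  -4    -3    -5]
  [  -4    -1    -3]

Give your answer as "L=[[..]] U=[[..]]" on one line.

  r1 -= 4·r0 → [0,1,3]
  r2 -= 4·r0 → [0,3,5]
  r2 -= 3·r1 → [0,0,-4]

L=[[1,0,0],[4,1,0],[4,3,1]] U=[[-1,-1,-2],[0,1,3],[0,0,-4]]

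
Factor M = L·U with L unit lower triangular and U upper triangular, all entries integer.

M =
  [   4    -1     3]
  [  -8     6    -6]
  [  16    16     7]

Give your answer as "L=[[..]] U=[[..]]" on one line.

  r1 -= -2·r0 → [0,4,0]
  r2 -= 4·r0 → [0,20,-5]
  r2 -= 5·r1 → [0,0,-5]

L=[[1,0,0],[-2,1,0],[4,5,1]] U=[[4,-1,3],[0,4,0],[0,0,-5]]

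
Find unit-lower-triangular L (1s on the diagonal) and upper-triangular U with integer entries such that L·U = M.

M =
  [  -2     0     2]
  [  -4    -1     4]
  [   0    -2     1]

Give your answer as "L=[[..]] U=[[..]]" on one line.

  row1 -= 2·row0 → [0,-1,0]
  row2 -= 0·row0 → [0,-2,1]
  row2 -= 2·row1 → [0,0,1]

L=[[1,0,0],[2,1,0],[0,2,1]] U=[[-2,0,2],[0,-1,0],[0,0,1]]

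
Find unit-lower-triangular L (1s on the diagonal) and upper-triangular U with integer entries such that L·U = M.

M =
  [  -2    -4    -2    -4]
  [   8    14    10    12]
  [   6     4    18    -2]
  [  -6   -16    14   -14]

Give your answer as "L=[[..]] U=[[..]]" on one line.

  r1 -= -4·r0 → [0,-2,2,-4]
  r2 -= -3·r0 → [0,-8,12,-14]
  r3 -= 3·r0 → [0,-4,20,-2]
  r2 -= 4·r1 → [0,0,4,2]
  r3 -= 2·r1 → [0,0,16,6]
  r3 -= 4·r2 → [0,0,0,-2]

L=[[1,0,0,0],[-4,1,0,0],[-3,4,1,0],[3,2,4,1]] U=[[-2,-4,-2,-4],[0,-2,2,-4],[0,0,4,2],[0,0,0,-2]]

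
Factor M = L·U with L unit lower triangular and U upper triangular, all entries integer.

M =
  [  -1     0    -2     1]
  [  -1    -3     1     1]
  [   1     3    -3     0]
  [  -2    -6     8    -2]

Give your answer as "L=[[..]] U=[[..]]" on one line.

L=[[1,0,0,0],[1,1,0,0],[-1,-1,1,0],[2,2,-3,1]] U=[[-1,0,-2,1],[0,-3,3,0],[0,0,-2,1],[0,0,0,-1]]

  R1 -= 1·R0 → [0,-3,3,0]
  R2 -= -1·R0 → [0,3,-5,1]
  R3 -= 2·R0 → [0,-6,12,-4]
  R2 -= -1·R1 → [0,0,-2,1]
  R3 -= 2·R1 → [0,0,6,-4]
  R3 -= -3·R2 → [0,0,0,-1]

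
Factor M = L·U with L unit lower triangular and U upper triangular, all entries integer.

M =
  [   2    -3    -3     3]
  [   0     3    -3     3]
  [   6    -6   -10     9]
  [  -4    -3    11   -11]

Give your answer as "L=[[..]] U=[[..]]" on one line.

L=[[1,0,0,0],[0,1,0,0],[3,1,1,0],[-2,-3,-2,1]] U=[[2,-3,-3,3],[0,3,-3,3],[0,0,2,-3],[0,0,0,-2]]

  row1 -= 0·row0 → [0,3,-3,3]
  row2 -= 3·row0 → [0,3,-1,0]
  row3 -= -2·row0 → [0,-9,5,-5]
  row2 -= 1·row1 → [0,0,2,-3]
  row3 -= -3·row1 → [0,0,-4,4]
  row3 -= -2·row2 → [0,0,0,-2]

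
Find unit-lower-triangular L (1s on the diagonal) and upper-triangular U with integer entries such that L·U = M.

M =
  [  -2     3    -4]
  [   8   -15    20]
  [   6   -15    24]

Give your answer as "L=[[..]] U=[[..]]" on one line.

  r1 -= -4·r0 → [0,-3,4]
  r2 -= -3·r0 → [0,-6,12]
  r2 -= 2·r1 → [0,0,4]

L=[[1,0,0],[-4,1,0],[-3,2,1]] U=[[-2,3,-4],[0,-3,4],[0,0,4]]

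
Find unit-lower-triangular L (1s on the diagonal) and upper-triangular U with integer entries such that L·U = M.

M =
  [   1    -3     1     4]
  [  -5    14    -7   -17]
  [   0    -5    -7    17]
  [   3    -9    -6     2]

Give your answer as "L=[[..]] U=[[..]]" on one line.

L=[[1,0,0,0],[-5,1,0,0],[0,5,1,0],[3,0,-3,1]] U=[[1,-3,1,4],[0,-1,-2,3],[0,0,3,2],[0,0,0,-4]]

  row1 -= -5·row0 → [0,-1,-2,3]
  row2 -= 0·row0 → [0,-5,-7,17]
  row3 -= 3·row0 → [0,0,-9,-10]
  row2 -= 5·row1 → [0,0,3,2]
  row3 -= 0·row1 → [0,0,-9,-10]
  row3 -= -3·row2 → [0,0,0,-4]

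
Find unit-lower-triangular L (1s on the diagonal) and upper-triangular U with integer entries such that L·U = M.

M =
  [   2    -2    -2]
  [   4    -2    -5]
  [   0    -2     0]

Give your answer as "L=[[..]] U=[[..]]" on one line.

L=[[1,0,0],[2,1,0],[0,-1,1]] U=[[2,-2,-2],[0,2,-1],[0,0,-1]]

  r1 -= 2·r0 → [0,2,-1]
  r2 -= 0·r0 → [0,-2,0]
  r2 -= -1·r1 → [0,0,-1]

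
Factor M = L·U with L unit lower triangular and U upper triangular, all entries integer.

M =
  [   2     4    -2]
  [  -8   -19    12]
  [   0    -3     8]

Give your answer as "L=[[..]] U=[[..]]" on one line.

  r1 -= -4·r0 → [0,-3,4]
  r2 -= 0·r0 → [0,-3,8]
  r2 -= 1·r1 → [0,0,4]

L=[[1,0,0],[-4,1,0],[0,1,1]] U=[[2,4,-2],[0,-3,4],[0,0,4]]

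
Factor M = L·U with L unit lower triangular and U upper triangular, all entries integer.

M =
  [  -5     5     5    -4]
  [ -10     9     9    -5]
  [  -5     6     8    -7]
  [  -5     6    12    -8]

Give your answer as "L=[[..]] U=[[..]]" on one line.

  R1 -= 2·R0 → [0,-1,-1,3]
  R2 -= 1·R0 → [0,1,3,-3]
  R3 -= 1·R0 → [0,1,7,-4]
  R2 -= -1·R1 → [0,0,2,0]
  R3 -= -1·R1 → [0,0,6,-1]
  R3 -= 3·R2 → [0,0,0,-1]

L=[[1,0,0,0],[2,1,0,0],[1,-1,1,0],[1,-1,3,1]] U=[[-5,5,5,-4],[0,-1,-1,3],[0,0,2,0],[0,0,0,-1]]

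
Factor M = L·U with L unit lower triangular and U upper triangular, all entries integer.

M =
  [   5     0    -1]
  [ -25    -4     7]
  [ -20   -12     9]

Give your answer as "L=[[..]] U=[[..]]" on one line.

  row1 -= -5·row0 → [0,-4,2]
  row2 -= -4·row0 → [0,-12,5]
  row2 -= 3·row1 → [0,0,-1]

L=[[1,0,0],[-5,1,0],[-4,3,1]] U=[[5,0,-1],[0,-4,2],[0,0,-1]]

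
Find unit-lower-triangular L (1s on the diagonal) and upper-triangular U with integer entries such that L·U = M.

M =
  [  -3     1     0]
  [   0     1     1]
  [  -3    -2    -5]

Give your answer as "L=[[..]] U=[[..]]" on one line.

L=[[1,0,0],[0,1,0],[1,-3,1]] U=[[-3,1,0],[0,1,1],[0,0,-2]]

  R1 -= 0·R0 → [0,1,1]
  R2 -= 1·R0 → [0,-3,-5]
  R2 -= -3·R1 → [0,0,-2]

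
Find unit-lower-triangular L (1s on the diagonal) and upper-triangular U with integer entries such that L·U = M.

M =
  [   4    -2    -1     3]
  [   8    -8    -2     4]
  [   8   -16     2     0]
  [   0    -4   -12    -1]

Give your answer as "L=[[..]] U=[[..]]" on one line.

L=[[1,0,0,0],[2,1,0,0],[2,3,1,0],[0,1,-3,1]] U=[[4,-2,-1,3],[0,-4,0,-2],[0,0,4,0],[0,0,0,1]]

  R1 -= 2·R0 → [0,-4,0,-2]
  R2 -= 2·R0 → [0,-12,4,-6]
  R3 -= 0·R0 → [0,-4,-12,-1]
  R2 -= 3·R1 → [0,0,4,0]
  R3 -= 1·R1 → [0,0,-12,1]
  R3 -= -3·R2 → [0,0,0,1]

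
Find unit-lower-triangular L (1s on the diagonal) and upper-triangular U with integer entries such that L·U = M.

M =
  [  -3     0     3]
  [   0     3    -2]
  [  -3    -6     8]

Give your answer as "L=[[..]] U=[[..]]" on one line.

L=[[1,0,0],[0,1,0],[1,-2,1]] U=[[-3,0,3],[0,3,-2],[0,0,1]]

  row1 -= 0·row0 → [0,3,-2]
  row2 -= 1·row0 → [0,-6,5]
  row2 -= -2·row1 → [0,0,1]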